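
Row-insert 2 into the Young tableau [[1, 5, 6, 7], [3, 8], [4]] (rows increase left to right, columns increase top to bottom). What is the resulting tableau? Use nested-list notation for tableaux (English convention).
In row 1, 2 replaces 5 (the leftmost entry greater than 2); 5 is bumped to row 2. In row 2, 5 replaces 8 (the leftmost entry greater than 5); 8 is bumped to row 3. 8 is appended to row 3. The new tableau is [[1, 2, 6, 7], [3, 5], [4, 8]].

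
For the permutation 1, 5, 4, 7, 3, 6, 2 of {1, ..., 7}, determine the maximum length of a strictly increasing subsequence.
3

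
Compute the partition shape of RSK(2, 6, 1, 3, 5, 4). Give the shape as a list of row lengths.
[3, 2, 1]

RSK row insertion gives P = [[1, 3, 4], [2, 5], [6]], which has shape [3, 2, 1].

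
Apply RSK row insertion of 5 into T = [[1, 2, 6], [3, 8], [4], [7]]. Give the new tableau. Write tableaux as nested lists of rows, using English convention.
[[1, 2, 5], [3, 6], [4, 8], [7]]

In row 1, 5 replaces 6 (the leftmost entry greater than 5); 6 is bumped to row 2. In row 2, 6 replaces 8 (the leftmost entry greater than 6); 8 is bumped to row 3. 8 is appended to row 3. The new tableau is [[1, 2, 5], [3, 6], [4, 8], [7]].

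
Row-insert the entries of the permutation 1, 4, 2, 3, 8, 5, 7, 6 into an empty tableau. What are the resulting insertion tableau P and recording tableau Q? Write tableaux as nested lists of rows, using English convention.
P = [[1, 2, 3, 5, 6], [4, 7], [8]], Q = [[1, 2, 4, 5, 7], [3, 6], [8]]

Insert each entry of the permutation into P by Schensted row insertion, recording in Q the position of each new cell.

Insert 1: appended to row 1. P = [[1]].
Insert 4: appended to row 1. P = [[1, 4]].
Insert 2: 2 bumps 4 from row 1; 4 starts row 2. P = [[1, 2], [4]].
Insert 3: appended to row 1. P = [[1, 2, 3], [4]].
Insert 8: appended to row 1. P = [[1, 2, 3, 8], [4]].
Insert 5: 5 bumps 8 from row 1; 8 appends to row 2. P = [[1, 2, 3, 5], [4, 8]].
Insert 7: appended to row 1. P = [[1, 2, 3, 5, 7], [4, 8]].
Insert 6: 6 bumps 7 from row 1; 7 bumps 8 from row 2; 8 starts row 3. P = [[1, 2, 3, 5, 6], [4, 7], [8]].

So P = [[1, 2, 3, 5, 6], [4, 7], [8]], Q = [[1, 2, 4, 5, 7], [3, 6], [8]].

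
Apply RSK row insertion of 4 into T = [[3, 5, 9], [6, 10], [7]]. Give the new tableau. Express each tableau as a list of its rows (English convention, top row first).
[[3, 4, 9], [5, 10], [6], [7]]

In row 1, 4 replaces 5 (the leftmost entry greater than 4); 5 is bumped to row 2. In row 2, 5 replaces 6 (the leftmost entry greater than 5); 6 is bumped to row 3. In row 3, 6 replaces 7 (the leftmost entry greater than 6); 7 is bumped to row 4. 7 starts a new row 4. The new tableau is [[3, 4, 9], [5, 10], [6], [7]].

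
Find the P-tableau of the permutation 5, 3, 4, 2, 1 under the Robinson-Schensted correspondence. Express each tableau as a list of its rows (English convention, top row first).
Insert 5: appended to row 1. P = [[5]].
Insert 3: 3 bumps 5 from row 1; 5 starts row 2. P = [[3], [5]].
Insert 4: appended to row 1. P = [[3, 4], [5]].
Insert 2: 2 bumps 3 from row 1; 3 bumps 5 from row 2; 5 starts row 3. P = [[2, 4], [3], [5]].
Insert 1: 1 bumps 2 from row 1; 2 bumps 3 from row 2; 3 bumps 5 from row 3; 5 starts row 4. P = [[1, 4], [2], [3], [5]].

So P = [[1, 4], [2], [3], [5]].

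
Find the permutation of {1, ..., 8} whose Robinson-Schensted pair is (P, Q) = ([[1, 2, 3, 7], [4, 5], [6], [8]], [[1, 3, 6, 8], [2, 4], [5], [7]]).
Reverse RSK: for i = n, n-1, ..., 1, locate i in Q, remove the corresponding corner cell from P, and reverse-bump its entry up through P; the value ejected from row 1 is w(i).

So w = 4 1 8 6 2 5 3 7.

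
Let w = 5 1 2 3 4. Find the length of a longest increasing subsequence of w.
4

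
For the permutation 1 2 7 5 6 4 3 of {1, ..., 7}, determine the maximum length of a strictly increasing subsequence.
4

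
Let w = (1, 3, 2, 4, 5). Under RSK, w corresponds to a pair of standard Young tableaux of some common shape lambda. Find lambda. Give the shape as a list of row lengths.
[4, 1]

Row-insert each entry into an empty tableau.

After inserting 1: P = [[1]].
After inserting 3: P = [[1, 3]].
After inserting 2: P = [[1, 2], [3]].
After inserting 4: P = [[1, 2, 4], [3]].
After inserting 5: P = [[1, 2, 4, 5], [3]].

The final insertion tableau P = [[1, 2, 4, 5], [3]] has shape [4, 1].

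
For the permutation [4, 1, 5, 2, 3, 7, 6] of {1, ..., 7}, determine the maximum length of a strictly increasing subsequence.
4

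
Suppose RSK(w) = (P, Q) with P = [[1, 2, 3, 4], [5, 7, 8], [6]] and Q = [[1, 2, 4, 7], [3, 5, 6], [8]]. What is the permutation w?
Reverse the RSK construction: for i from n down to 1, find the cell of Q containing i, remove the entry at that cell from P, and reverse-bump it up through P; the value ejected from row 1 is w(i).

Step i=8: Q has 8 at row 3, column 1; remove 6 from row 3 of P and reverse-bump: 6 enters row 2 and ejects 5; 5 enters row 1 and ejects 4. So w(8) = 4. P is now [[1, 2, 3, 5], [6, 7, 8]].
Step i=7: Q has 7 at row 1, column 4; remove that cell from P, ejecting 5. So w(7) = 5. P is now [[1, 2, 3], [6, 7, 8]].
Step i=6: Q has 6 at row 2, column 3; remove 8 from row 2 of P and reverse-bump: 8 enters row 1 and ejects 3. So w(6) = 3. P is now [[1, 2, 8], [6, 7]].
Step i=5: Q has 5 at row 2, column 2; remove 7 from row 2 of P and reverse-bump: 7 enters row 1 and ejects 2. So w(5) = 2. P is now [[1, 7, 8], [6]].
Step i=4: Q has 4 at row 1, column 3; remove that cell from P, ejecting 8. So w(4) = 8. P is now [[1, 7], [6]].
Step i=3: Q has 3 at row 2, column 1; remove 6 from row 2 of P and reverse-bump: 6 enters row 1 and ejects 1. So w(3) = 1. P is now [[6, 7]].
Step i=2: Q has 2 at row 1, column 2; remove that cell from P, ejecting 7. So w(2) = 7. P is now [[6]].
Step i=1: Q has 1 at row 1, column 1; remove that cell from P, ejecting 6. So w(1) = 6. P is now [].

So w = 6 7 1 8 2 3 5 4.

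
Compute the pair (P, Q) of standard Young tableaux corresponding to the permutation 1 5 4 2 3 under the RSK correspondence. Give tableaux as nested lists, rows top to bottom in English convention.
P = [[1, 2, 3], [4], [5]], Q = [[1, 2, 5], [3], [4]]

Insert each entry of the permutation into P by Schensted row insertion, recording in Q the position of each new cell.

Insert 1: appended to row 1. P = [[1]].
Insert 5: appended to row 1. P = [[1, 5]].
Insert 4: 4 bumps 5 from row 1; 5 starts row 2. P = [[1, 4], [5]].
Insert 2: 2 bumps 4 from row 1; 4 bumps 5 from row 2; 5 starts row 3. P = [[1, 2], [4], [5]].
Insert 3: appended to row 1. P = [[1, 2, 3], [4], [5]].

So P = [[1, 2, 3], [4], [5]], Q = [[1, 2, 5], [3], [4]].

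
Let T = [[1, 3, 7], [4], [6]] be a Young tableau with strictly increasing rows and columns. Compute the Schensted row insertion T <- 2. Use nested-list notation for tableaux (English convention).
[[1, 2, 7], [3], [4], [6]]

In row 1, 2 replaces 3 (the leftmost entry greater than 2); 3 is bumped to row 2. In row 2, 3 replaces 4 (the leftmost entry greater than 3); 4 is bumped to row 3. In row 3, 4 replaces 6 (the leftmost entry greater than 4); 6 is bumped to row 4. 6 starts a new row 4. The new tableau is [[1, 2, 7], [3], [4], [6]].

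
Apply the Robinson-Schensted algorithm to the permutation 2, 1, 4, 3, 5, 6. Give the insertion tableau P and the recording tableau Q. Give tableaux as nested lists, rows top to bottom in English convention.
P = [[1, 3, 5, 6], [2, 4]], Q = [[1, 3, 5, 6], [2, 4]]

Insert each entry of the permutation into P by Schensted row insertion, recording in Q the position of each new cell.

Insert 2: appended to row 1. P = [[2]].
Insert 1: 1 bumps 2 from row 1; 2 starts row 2. P = [[1], [2]].
Insert 4: appended to row 1. P = [[1, 4], [2]].
Insert 3: 3 bumps 4 from row 1; 4 appends to row 2. P = [[1, 3], [2, 4]].
Insert 5: appended to row 1. P = [[1, 3, 5], [2, 4]].
Insert 6: appended to row 1. P = [[1, 3, 5, 6], [2, 4]].

So P = [[1, 3, 5, 6], [2, 4]], Q = [[1, 3, 5, 6], [2, 4]].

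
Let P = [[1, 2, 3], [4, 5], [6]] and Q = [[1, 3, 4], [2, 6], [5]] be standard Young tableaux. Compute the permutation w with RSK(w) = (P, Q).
6 1 4 5 2 3

Reverse the RSK construction: for i from n down to 1, find the cell of Q containing i, remove the entry at that cell from P, and reverse-bump it up through P; the value ejected from row 1 is w(i).

Step i=6: Q has 6 at row 2, column 2; remove 5 from row 2 of P and reverse-bump: 5 enters row 1 and ejects 3. So w(6) = 3. P is now [[1, 2, 5], [4], [6]].
Step i=5: Q has 5 at row 3, column 1; remove 6 from row 3 of P and reverse-bump: 6 enters row 2 and ejects 4; 4 enters row 1 and ejects 2. So w(5) = 2. P is now [[1, 4, 5], [6]].
Step i=4: Q has 4 at row 1, column 3; remove that cell from P, ejecting 5. So w(4) = 5. P is now [[1, 4], [6]].
Step i=3: Q has 3 at row 1, column 2; remove that cell from P, ejecting 4. So w(3) = 4. P is now [[1], [6]].
Step i=2: Q has 2 at row 2, column 1; remove 6 from row 2 of P and reverse-bump: 6 enters row 1 and ejects 1. So w(2) = 1. P is now [[6]].
Step i=1: Q has 1 at row 1, column 1; remove that cell from P, ejecting 6. So w(1) = 6. P is now [].

So w = 6 1 4 5 2 3.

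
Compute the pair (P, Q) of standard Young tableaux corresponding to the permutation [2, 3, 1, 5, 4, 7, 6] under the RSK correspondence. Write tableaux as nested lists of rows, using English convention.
Insert each entry of the permutation into P by Schensted row insertion, recording in Q the position of each new cell.

After inserting 2: P = [[2]].
After inserting 3: P = [[2, 3]].
After inserting 1: P = [[1, 3], [2]].
After inserting 5: P = [[1, 3, 5], [2]].
After inserting 4: P = [[1, 3, 4], [2, 5]].
After inserting 7: P = [[1, 3, 4, 7], [2, 5]].
After inserting 6: P = [[1, 3, 4, 6], [2, 5, 7]].

So P = [[1, 3, 4, 6], [2, 5, 7]], Q = [[1, 2, 4, 6], [3, 5, 7]].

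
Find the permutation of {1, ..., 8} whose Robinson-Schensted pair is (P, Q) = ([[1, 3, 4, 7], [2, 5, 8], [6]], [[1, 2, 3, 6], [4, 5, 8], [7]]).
Reverse the RSK construction: for i from n down to 1, find the cell of Q containing i, remove the entry at that cell from P, and reverse-bump it up through P; the value ejected from row 1 is w(i).

Step i=8: Q has 8 at row 2, column 3; remove 8 from row 2 of P and reverse-bump: 8 enters row 1 and ejects 7. So w(8) = 7. P is now [[1, 3, 4, 8], [2, 5], [6]].
Step i=7: Q has 7 at row 3, column 1; remove 6 from row 3 of P and reverse-bump: 6 enters row 2 and ejects 5; 5 enters row 1 and ejects 4. So w(7) = 4. P is now [[1, 3, 5, 8], [2, 6]].
Step i=6: Q has 6 at row 1, column 4; remove that cell from P, ejecting 8. So w(6) = 8. P is now [[1, 3, 5], [2, 6]].
Step i=5: Q has 5 at row 2, column 2; remove 6 from row 2 of P and reverse-bump: 6 enters row 1 and ejects 5. So w(5) = 5. P is now [[1, 3, 6], [2]].
Step i=4: Q has 4 at row 2, column 1; remove 2 from row 2 of P and reverse-bump: 2 enters row 1 and ejects 1. So w(4) = 1. P is now [[2, 3, 6]].
Step i=3: Q has 3 at row 1, column 3; remove that cell from P, ejecting 6. So w(3) = 6. P is now [[2, 3]].
Step i=2: Q has 2 at row 1, column 2; remove that cell from P, ejecting 3. So w(2) = 3. P is now [[2]].
Step i=1: Q has 1 at row 1, column 1; remove that cell from P, ejecting 2. So w(1) = 2. P is now [].

So w = 2 3 6 1 5 8 4 7.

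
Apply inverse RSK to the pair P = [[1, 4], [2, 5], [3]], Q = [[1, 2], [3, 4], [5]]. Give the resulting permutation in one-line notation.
3 5 2 4 1

Reverse the RSK construction: for i from n down to 1, find the cell of Q containing i, remove the entry at that cell from P, and reverse-bump it up through P; the value ejected from row 1 is w(i).

Step i=5: Q has 5 at row 3, column 1; remove 3 from row 3 of P and reverse-bump: 3 enters row 2 and ejects 2; 2 enters row 1 and ejects 1. So w(5) = 1. P is now [[2, 4], [3, 5]].
Step i=4: Q has 4 at row 2, column 2; remove 5 from row 2 of P and reverse-bump: 5 enters row 1 and ejects 4. So w(4) = 4. P is now [[2, 5], [3]].
Step i=3: Q has 3 at row 2, column 1; remove 3 from row 2 of P and reverse-bump: 3 enters row 1 and ejects 2. So w(3) = 2. P is now [[3, 5]].
Step i=2: Q has 2 at row 1, column 2; remove that cell from P, ejecting 5. So w(2) = 5. P is now [[3]].
Step i=1: Q has 1 at row 1, column 1; remove that cell from P, ejecting 3. So w(1) = 3. P is now [].

So w = 3 5 2 4 1.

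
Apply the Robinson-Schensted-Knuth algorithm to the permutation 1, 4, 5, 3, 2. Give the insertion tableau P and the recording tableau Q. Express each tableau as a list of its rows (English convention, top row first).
P = [[1, 2, 5], [3], [4]], Q = [[1, 2, 3], [4], [5]]

Insert each entry of the permutation into P by Schensted row insertion, recording in Q the position of each new cell.

Insert 1: appended to row 1. P = [[1]].
Insert 4: appended to row 1. P = [[1, 4]].
Insert 5: appended to row 1. P = [[1, 4, 5]].
Insert 3: 3 bumps 4 from row 1; 4 starts row 2. P = [[1, 3, 5], [4]].
Insert 2: 2 bumps 3 from row 1; 3 bumps 4 from row 2; 4 starts row 3. P = [[1, 2, 5], [3], [4]].

So P = [[1, 2, 5], [3], [4]], Q = [[1, 2, 3], [4], [5]].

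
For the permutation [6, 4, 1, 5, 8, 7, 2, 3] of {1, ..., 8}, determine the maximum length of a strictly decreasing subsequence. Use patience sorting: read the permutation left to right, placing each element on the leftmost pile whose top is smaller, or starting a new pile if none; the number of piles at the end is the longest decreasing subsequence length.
6: new pile. tops = [6]
4: new pile. tops = [6, 4]
1: new pile. tops = [6, 4, 1]
5: onto pile 2 (replacing 4). tops = [6, 5, 1]
8: onto pile 1 (replacing 6). tops = [8, 5, 1]
7: onto pile 2 (replacing 5). tops = [8, 7, 1]
2: onto pile 3 (replacing 1). tops = [8, 7, 2]
3: onto pile 3 (replacing 2). tops = [8, 7, 3]

3 piles, so the longest decreasing subsequence has length 3.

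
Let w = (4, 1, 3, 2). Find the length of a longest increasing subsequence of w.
2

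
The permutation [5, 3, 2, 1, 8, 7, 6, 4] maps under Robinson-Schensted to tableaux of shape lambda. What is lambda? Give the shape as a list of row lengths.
RSK row insertion gives P = [[1, 4], [2, 6], [3, 7], [5, 8]], which has shape [2, 2, 2, 2].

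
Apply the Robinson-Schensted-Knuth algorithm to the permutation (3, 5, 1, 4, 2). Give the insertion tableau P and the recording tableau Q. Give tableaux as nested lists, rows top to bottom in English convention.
P = [[1, 2], [3, 4], [5]], Q = [[1, 2], [3, 4], [5]]

Insert each entry of the permutation into P by Schensted row insertion, recording in Q the position of each new cell.

Insert 3: appended to row 1. P = [[3]], Q = [[1]].
Insert 5: appended to row 1. P = [[3, 5]], Q = [[1, 2]].
Insert 1: 1 bumps 3 from row 1; 3 starts row 2. P = [[1, 5], [3]], Q = [[1, 2], [3]].
Insert 4: 4 bumps 5 from row 1; 5 appends to row 2. P = [[1, 4], [3, 5]], Q = [[1, 2], [3, 4]].
Insert 2: 2 bumps 4 from row 1; 4 bumps 5 from row 2; 5 starts row 3. P = [[1, 2], [3, 4], [5]], Q = [[1, 2], [3, 4], [5]].

So P = [[1, 2], [3, 4], [5]], Q = [[1, 2], [3, 4], [5]].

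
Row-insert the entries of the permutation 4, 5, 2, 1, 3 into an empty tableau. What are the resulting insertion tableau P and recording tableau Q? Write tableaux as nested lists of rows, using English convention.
P = [[1, 3], [2, 5], [4]], Q = [[1, 2], [3, 5], [4]]

Insert each entry of the permutation into P by Schensted row insertion, recording in Q the position of each new cell.

Insert 4: appended to row 1. P = [[4]], Q = [[1]].
Insert 5: appended to row 1. P = [[4, 5]], Q = [[1, 2]].
Insert 2: 2 bumps 4 from row 1; 4 starts row 2. P = [[2, 5], [4]], Q = [[1, 2], [3]].
Insert 1: 1 bumps 2 from row 1; 2 bumps 4 from row 2; 4 starts row 3. P = [[1, 5], [2], [4]], Q = [[1, 2], [3], [4]].
Insert 3: 3 bumps 5 from row 1; 5 appends to row 2. P = [[1, 3], [2, 5], [4]], Q = [[1, 2], [3, 5], [4]].

So P = [[1, 3], [2, 5], [4]], Q = [[1, 2], [3, 5], [4]].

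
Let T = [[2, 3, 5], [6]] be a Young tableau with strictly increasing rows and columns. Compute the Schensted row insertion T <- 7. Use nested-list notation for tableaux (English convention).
7 is larger than every entry of row 1, so it is appended to row 1. The new tableau is [[2, 3, 5, 7], [6]].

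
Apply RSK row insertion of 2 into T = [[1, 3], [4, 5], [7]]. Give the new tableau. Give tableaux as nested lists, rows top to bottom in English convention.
[[1, 2], [3, 5], [4], [7]]

In row 1, 2 replaces 3 (the leftmost entry greater than 2); 3 is bumped to row 2. In row 2, 3 replaces 4 (the leftmost entry greater than 3); 4 is bumped to row 3. In row 3, 4 replaces 7 (the leftmost entry greater than 4); 7 is bumped to row 4. 7 starts a new row 4. The new tableau is [[1, 2], [3, 5], [4], [7]].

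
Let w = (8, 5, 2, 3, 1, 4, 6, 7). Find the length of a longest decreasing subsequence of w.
4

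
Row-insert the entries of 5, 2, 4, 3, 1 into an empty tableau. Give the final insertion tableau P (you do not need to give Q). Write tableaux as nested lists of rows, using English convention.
Insert 5: appended to row 1. P = [[5]].
Insert 2: 2 bumps 5 from row 1; 5 starts row 2. P = [[2], [5]].
Insert 4: appended to row 1. P = [[2, 4], [5]].
Insert 3: 3 bumps 4 from row 1; 4 bumps 5 from row 2; 5 starts row 3. P = [[2, 3], [4], [5]].
Insert 1: 1 bumps 2 from row 1; 2 bumps 4 from row 2; 4 bumps 5 from row 3; 5 starts row 4. P = [[1, 3], [2], [4], [5]].

So P = [[1, 3], [2], [4], [5]].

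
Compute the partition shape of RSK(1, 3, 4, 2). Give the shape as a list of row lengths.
Row-insert each entry into an empty tableau.

After inserting 1: P = [[1]].
After inserting 3: P = [[1, 3]].
After inserting 4: P = [[1, 3, 4]].
After inserting 2: P = [[1, 2, 4], [3]].

The final insertion tableau P = [[1, 2, 4], [3]] has shape [3, 1].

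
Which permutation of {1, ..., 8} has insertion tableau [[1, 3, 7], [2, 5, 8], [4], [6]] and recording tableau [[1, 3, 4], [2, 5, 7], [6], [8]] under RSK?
4 2 6 8 5 3 7 1

Reverse the RSK construction: for i from n down to 1, find the cell of Q containing i, remove the entry at that cell from P, and reverse-bump it up through P; the value ejected from row 1 is w(i).

Step i=8: Q has 8 at row 4, column 1; remove 6 from row 4 of P and reverse-bump: 6 enters row 3 and ejects 4; 4 enters row 2 and ejects 2; 2 enters row 1 and ejects 1. So w(8) = 1. P is now [[2, 3, 7], [4, 5, 8], [6]].
Step i=7: Q has 7 at row 2, column 3; remove 8 from row 2 of P and reverse-bump: 8 enters row 1 and ejects 7. So w(7) = 7. P is now [[2, 3, 8], [4, 5], [6]].
Step i=6: Q has 6 at row 3, column 1; remove 6 from row 3 of P and reverse-bump: 6 enters row 2 and ejects 5; 5 enters row 1 and ejects 3. So w(6) = 3. P is now [[2, 5, 8], [4, 6]].
Step i=5: Q has 5 at row 2, column 2; remove 6 from row 2 of P and reverse-bump: 6 enters row 1 and ejects 5. So w(5) = 5. P is now [[2, 6, 8], [4]].
Step i=4: Q has 4 at row 1, column 3; remove that cell from P, ejecting 8. So w(4) = 8. P is now [[2, 6], [4]].
Step i=3: Q has 3 at row 1, column 2; remove that cell from P, ejecting 6. So w(3) = 6. P is now [[2], [4]].
Step i=2: Q has 2 at row 2, column 1; remove 4 from row 2 of P and reverse-bump: 4 enters row 1 and ejects 2. So w(2) = 2. P is now [[4]].
Step i=1: Q has 1 at row 1, column 1; remove that cell from P, ejecting 4. So w(1) = 4. P is now [].

So w = 4 2 6 8 5 3 7 1.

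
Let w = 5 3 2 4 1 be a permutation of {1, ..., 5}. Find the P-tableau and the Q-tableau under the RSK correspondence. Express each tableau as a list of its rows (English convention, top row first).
P = [[1, 4], [2], [3], [5]], Q = [[1, 4], [2], [3], [5]]

Insert each entry of the permutation into P by Schensted row insertion, recording in Q the position of each new cell.

Insert 5: appended to row 1. P = [[5]], Q = [[1]].
Insert 3: 3 bumps 5 from row 1; 5 starts row 2. P = [[3], [5]], Q = [[1], [2]].
Insert 2: 2 bumps 3 from row 1; 3 bumps 5 from row 2; 5 starts row 3. P = [[2], [3], [5]], Q = [[1], [2], [3]].
Insert 4: appended to row 1. P = [[2, 4], [3], [5]], Q = [[1, 4], [2], [3]].
Insert 1: 1 bumps 2 from row 1; 2 bumps 3 from row 2; 3 bumps 5 from row 3; 5 starts row 4. P = [[1, 4], [2], [3], [5]], Q = [[1, 4], [2], [3], [5]].

So P = [[1, 4], [2], [3], [5]], Q = [[1, 4], [2], [3], [5]].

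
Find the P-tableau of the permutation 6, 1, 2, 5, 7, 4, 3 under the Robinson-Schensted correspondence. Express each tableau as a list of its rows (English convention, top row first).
Insert 6: appended to row 1. P = [[6]].
Insert 1: 1 bumps 6 from row 1; 6 starts row 2. P = [[1], [6]].
Insert 2: appended to row 1. P = [[1, 2], [6]].
Insert 5: appended to row 1. P = [[1, 2, 5], [6]].
Insert 7: appended to row 1. P = [[1, 2, 5, 7], [6]].
Insert 4: 4 bumps 5 from row 1; 5 bumps 6 from row 2; 6 starts row 3. P = [[1, 2, 4, 7], [5], [6]].
Insert 3: 3 bumps 4 from row 1; 4 bumps 5 from row 2; 5 bumps 6 from row 3; 6 starts row 4. P = [[1, 2, 3, 7], [4], [5], [6]].

So P = [[1, 2, 3, 7], [4], [5], [6]].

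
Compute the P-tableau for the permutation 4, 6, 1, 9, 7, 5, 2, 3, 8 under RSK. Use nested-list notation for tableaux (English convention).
P = [[1, 2, 3, 8], [4, 5, 7], [6], [9]]

Insert 4: appended to row 1. P = [[4]].
Insert 6: appended to row 1. P = [[4, 6]].
Insert 1: 1 bumps 4 from row 1; 4 starts row 2. P = [[1, 6], [4]].
Insert 9: appended to row 1. P = [[1, 6, 9], [4]].
Insert 7: 7 bumps 9 from row 1; 9 appends to row 2. P = [[1, 6, 7], [4, 9]].
Insert 5: 5 bumps 6 from row 1; 6 bumps 9 from row 2; 9 starts row 3. P = [[1, 5, 7], [4, 6], [9]].
Insert 2: 2 bumps 5 from row 1; 5 bumps 6 from row 2; 6 bumps 9 from row 3; 9 starts row 4. P = [[1, 2, 7], [4, 5], [6], [9]].
Insert 3: 3 bumps 7 from row 1; 7 appends to row 2. P = [[1, 2, 3], [4, 5, 7], [6], [9]].
Insert 8: appended to row 1. P = [[1, 2, 3, 8], [4, 5, 7], [6], [9]].

So P = [[1, 2, 3, 8], [4, 5, 7], [6], [9]].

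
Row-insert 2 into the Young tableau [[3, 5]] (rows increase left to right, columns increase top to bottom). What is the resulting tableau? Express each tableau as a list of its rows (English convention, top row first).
[[2, 5], [3]]

In row 1, 2 replaces 3 (the leftmost entry greater than 2); 3 is bumped to row 2. 3 starts a new row 2. The new tableau is [[2, 5], [3]].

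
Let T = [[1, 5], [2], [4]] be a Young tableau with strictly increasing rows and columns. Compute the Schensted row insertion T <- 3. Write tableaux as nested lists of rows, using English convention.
[[1, 3], [2, 5], [4]]

In row 1, 3 replaces 5 (the leftmost entry greater than 3); 5 is bumped to row 2. 5 is appended to row 2. The new tableau is [[1, 3], [2, 5], [4]].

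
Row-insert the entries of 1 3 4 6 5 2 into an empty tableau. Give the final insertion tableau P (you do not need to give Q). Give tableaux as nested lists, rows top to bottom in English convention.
P = [[1, 2, 4, 5], [3], [6]]

Insert 1: appended to row 1. P = [[1]].
Insert 3: appended to row 1. P = [[1, 3]].
Insert 4: appended to row 1. P = [[1, 3, 4]].
Insert 6: appended to row 1. P = [[1, 3, 4, 6]].
Insert 5: 5 bumps 6 from row 1; 6 starts row 2. P = [[1, 3, 4, 5], [6]].
Insert 2: 2 bumps 3 from row 1; 3 bumps 6 from row 2; 6 starts row 3. P = [[1, 2, 4, 5], [3], [6]].

So P = [[1, 2, 4, 5], [3], [6]].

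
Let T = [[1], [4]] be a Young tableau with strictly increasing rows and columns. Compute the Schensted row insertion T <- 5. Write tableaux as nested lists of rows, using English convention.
5 is larger than every entry of row 1, so it is appended to row 1. The new tableau is [[1, 5], [4]].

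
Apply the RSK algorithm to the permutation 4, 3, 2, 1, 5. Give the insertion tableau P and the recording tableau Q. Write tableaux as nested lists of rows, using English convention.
Insert each entry of the permutation into P by Schensted row insertion, recording in Q the position of each new cell.

Insert 4: appended to row 1. P = [[4]].
Insert 3: 3 bumps 4 from row 1; 4 starts row 2. P = [[3], [4]].
Insert 2: 2 bumps 3 from row 1; 3 bumps 4 from row 2; 4 starts row 3. P = [[2], [3], [4]].
Insert 1: 1 bumps 2 from row 1; 2 bumps 3 from row 2; 3 bumps 4 from row 3; 4 starts row 4. P = [[1], [2], [3], [4]].
Insert 5: appended to row 1. P = [[1, 5], [2], [3], [4]].

So P = [[1, 5], [2], [3], [4]], Q = [[1, 5], [2], [3], [4]].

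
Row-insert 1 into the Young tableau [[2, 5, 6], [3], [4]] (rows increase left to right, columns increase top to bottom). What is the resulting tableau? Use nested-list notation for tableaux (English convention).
[[1, 5, 6], [2], [3], [4]]

In row 1, 1 replaces 2 (the leftmost entry greater than 1); 2 is bumped to row 2. In row 2, 2 replaces 3 (the leftmost entry greater than 2); 3 is bumped to row 3. In row 3, 3 replaces 4 (the leftmost entry greater than 3); 4 is bumped to row 4. 4 starts a new row 4. The new tableau is [[1, 5, 6], [2], [3], [4]].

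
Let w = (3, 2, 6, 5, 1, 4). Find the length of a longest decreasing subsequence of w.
3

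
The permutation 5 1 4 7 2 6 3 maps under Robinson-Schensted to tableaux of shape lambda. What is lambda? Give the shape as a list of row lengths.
RSK row insertion gives P = [[1, 2, 3], [4, 6], [5, 7]], which has shape [3, 2, 2].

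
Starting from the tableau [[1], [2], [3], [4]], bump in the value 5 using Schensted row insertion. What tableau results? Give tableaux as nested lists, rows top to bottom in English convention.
5 is larger than every entry of row 1, so it is appended to row 1. The new tableau is [[1, 5], [2], [3], [4]].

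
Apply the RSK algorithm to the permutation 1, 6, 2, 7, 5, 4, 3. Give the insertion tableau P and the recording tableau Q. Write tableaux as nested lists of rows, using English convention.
Insert each entry of the permutation into P by Schensted row insertion, recording in Q the position of each new cell.

Insert 1: appended to row 1. P = [[1]].
Insert 6: appended to row 1. P = [[1, 6]].
Insert 2: 2 bumps 6 from row 1; 6 starts row 2. P = [[1, 2], [6]].
Insert 7: appended to row 1. P = [[1, 2, 7], [6]].
Insert 5: 5 bumps 7 from row 1; 7 appends to row 2. P = [[1, 2, 5], [6, 7]].
Insert 4: 4 bumps 5 from row 1; 5 bumps 6 from row 2; 6 starts row 3. P = [[1, 2, 4], [5, 7], [6]].
Insert 3: 3 bumps 4 from row 1; 4 bumps 5 from row 2; 5 bumps 6 from row 3; 6 starts row 4. P = [[1, 2, 3], [4, 7], [5], [6]].

So P = [[1, 2, 3], [4, 7], [5], [6]], Q = [[1, 2, 4], [3, 5], [6], [7]].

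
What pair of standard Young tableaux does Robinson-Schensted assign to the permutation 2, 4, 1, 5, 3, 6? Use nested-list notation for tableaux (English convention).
Insert each entry of the permutation into P by Schensted row insertion, recording in Q the position of each new cell.

Insert 2: appended to row 1. P = [[2]], Q = [[1]].
Insert 4: appended to row 1. P = [[2, 4]], Q = [[1, 2]].
Insert 1: 1 bumps 2 from row 1; 2 starts row 2. P = [[1, 4], [2]], Q = [[1, 2], [3]].
Insert 5: appended to row 1. P = [[1, 4, 5], [2]], Q = [[1, 2, 4], [3]].
Insert 3: 3 bumps 4 from row 1; 4 appends to row 2. P = [[1, 3, 5], [2, 4]], Q = [[1, 2, 4], [3, 5]].
Insert 6: appended to row 1. P = [[1, 3, 5, 6], [2, 4]], Q = [[1, 2, 4, 6], [3, 5]].

So P = [[1, 3, 5, 6], [2, 4]], Q = [[1, 2, 4, 6], [3, 5]].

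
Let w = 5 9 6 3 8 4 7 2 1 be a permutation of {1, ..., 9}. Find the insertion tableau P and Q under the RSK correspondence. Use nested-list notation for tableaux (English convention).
P = [[1, 4, 7], [2, 6, 8], [3], [5], [9]], Q = [[1, 2, 5], [3, 6, 7], [4], [8], [9]]

Insert each entry of the permutation into P by Schensted row insertion, recording in Q the position of each new cell.

Insert 5: appended to row 1. P = [[5]].
Insert 9: appended to row 1. P = [[5, 9]].
Insert 6: 6 bumps 9 from row 1; 9 starts row 2. P = [[5, 6], [9]].
Insert 3: 3 bumps 5 from row 1; 5 bumps 9 from row 2; 9 starts row 3. P = [[3, 6], [5], [9]].
Insert 8: appended to row 1. P = [[3, 6, 8], [5], [9]].
Insert 4: 4 bumps 6 from row 1; 6 appends to row 2. P = [[3, 4, 8], [5, 6], [9]].
Insert 7: 7 bumps 8 from row 1; 8 appends to row 2. P = [[3, 4, 7], [5, 6, 8], [9]].
Insert 2: 2 bumps 3 from row 1; 3 bumps 5 from row 2; 5 bumps 9 from row 3; 9 starts row 4. P = [[2, 4, 7], [3, 6, 8], [5], [9]].
Insert 1: 1 bumps 2 from row 1; 2 bumps 3 from row 2; 3 bumps 5 from row 3; 5 bumps 9 from row 4; 9 starts row 5. P = [[1, 4, 7], [2, 6, 8], [3], [5], [9]].

So P = [[1, 4, 7], [2, 6, 8], [3], [5], [9]], Q = [[1, 2, 5], [3, 6, 7], [4], [8], [9]].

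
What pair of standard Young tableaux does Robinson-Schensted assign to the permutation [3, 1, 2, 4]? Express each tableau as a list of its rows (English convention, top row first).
P = [[1, 2, 4], [3]], Q = [[1, 3, 4], [2]]

Insert each entry of the permutation into P by Schensted row insertion, recording in Q the position of each new cell.

Insert 3: appended to row 1. P = [[3]].
Insert 1: 1 bumps 3 from row 1; 3 starts row 2. P = [[1], [3]].
Insert 2: appended to row 1. P = [[1, 2], [3]].
Insert 4: appended to row 1. P = [[1, 2, 4], [3]].

So P = [[1, 2, 4], [3]], Q = [[1, 3, 4], [2]].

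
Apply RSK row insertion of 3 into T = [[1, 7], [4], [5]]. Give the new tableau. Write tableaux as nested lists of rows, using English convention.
[[1, 3], [4, 7], [5]]

In row 1, 3 replaces 7 (the leftmost entry greater than 3); 7 is bumped to row 2. 7 is appended to row 2. The new tableau is [[1, 3], [4, 7], [5]].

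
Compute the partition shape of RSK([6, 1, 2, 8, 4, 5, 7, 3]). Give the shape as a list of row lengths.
[5, 2, 1]

Row-insert each entry into an empty tableau.

After inserting 6: P = [[6]].
After inserting 1: P = [[1], [6]].
After inserting 2: P = [[1, 2], [6]].
After inserting 8: P = [[1, 2, 8], [6]].
After inserting 4: P = [[1, 2, 4], [6, 8]].
After inserting 5: P = [[1, 2, 4, 5], [6, 8]].
After inserting 7: P = [[1, 2, 4, 5, 7], [6, 8]].
After inserting 3: P = [[1, 2, 3, 5, 7], [4, 8], [6]].

The final insertion tableau P = [[1, 2, 3, 5, 7], [4, 8], [6]] has shape [5, 2, 1].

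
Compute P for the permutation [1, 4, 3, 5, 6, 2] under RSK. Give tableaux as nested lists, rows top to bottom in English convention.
Insert 1: appended to row 1. P = [[1]].
Insert 4: appended to row 1. P = [[1, 4]].
Insert 3: 3 bumps 4 from row 1; 4 starts row 2. P = [[1, 3], [4]].
Insert 5: appended to row 1. P = [[1, 3, 5], [4]].
Insert 6: appended to row 1. P = [[1, 3, 5, 6], [4]].
Insert 2: 2 bumps 3 from row 1; 3 bumps 4 from row 2; 4 starts row 3. P = [[1, 2, 5, 6], [3], [4]].

So P = [[1, 2, 5, 6], [3], [4]].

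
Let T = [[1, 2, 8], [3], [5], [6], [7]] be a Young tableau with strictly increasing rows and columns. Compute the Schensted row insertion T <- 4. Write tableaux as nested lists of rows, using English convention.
[[1, 2, 4], [3, 8], [5], [6], [7]]

In row 1, 4 replaces 8 (the leftmost entry greater than 4); 8 is bumped to row 2. 8 is appended to row 2. The new tableau is [[1, 2, 4], [3, 8], [5], [6], [7]].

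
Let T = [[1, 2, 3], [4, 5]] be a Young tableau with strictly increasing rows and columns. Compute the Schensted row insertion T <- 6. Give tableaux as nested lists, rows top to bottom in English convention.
[[1, 2, 3, 6], [4, 5]]

6 is larger than every entry of row 1, so it is appended to row 1. The new tableau is [[1, 2, 3, 6], [4, 5]].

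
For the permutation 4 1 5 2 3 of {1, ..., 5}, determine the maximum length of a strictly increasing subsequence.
3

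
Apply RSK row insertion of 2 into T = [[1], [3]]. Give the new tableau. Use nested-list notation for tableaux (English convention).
[[1, 2], [3]]

2 is larger than every entry of row 1, so it is appended to row 1. The new tableau is [[1, 2], [3]].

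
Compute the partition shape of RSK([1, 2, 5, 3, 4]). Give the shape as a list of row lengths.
[4, 1]

RSK row insertion gives P = [[1, 2, 3, 4], [5]], which has shape [4, 1].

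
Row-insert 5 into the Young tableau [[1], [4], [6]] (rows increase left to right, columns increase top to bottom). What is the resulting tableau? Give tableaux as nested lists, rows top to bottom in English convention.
[[1, 5], [4], [6]]

5 is larger than every entry of row 1, so it is appended to row 1. The new tableau is [[1, 5], [4], [6]].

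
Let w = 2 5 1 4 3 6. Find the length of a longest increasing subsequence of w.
3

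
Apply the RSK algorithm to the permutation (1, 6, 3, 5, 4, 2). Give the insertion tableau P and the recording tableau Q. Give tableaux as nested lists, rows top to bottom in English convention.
Insert each entry of the permutation into P by Schensted row insertion, recording in Q the position of each new cell.

Insert 1: appended to row 1. P = [[1]], Q = [[1]].
Insert 6: appended to row 1. P = [[1, 6]], Q = [[1, 2]].
Insert 3: 3 bumps 6 from row 1; 6 starts row 2. P = [[1, 3], [6]], Q = [[1, 2], [3]].
Insert 5: appended to row 1. P = [[1, 3, 5], [6]], Q = [[1, 2, 4], [3]].
Insert 4: 4 bumps 5 from row 1; 5 bumps 6 from row 2; 6 starts row 3. P = [[1, 3, 4], [5], [6]], Q = [[1, 2, 4], [3], [5]].
Insert 2: 2 bumps 3 from row 1; 3 bumps 5 from row 2; 5 bumps 6 from row 3; 6 starts row 4. P = [[1, 2, 4], [3], [5], [6]], Q = [[1, 2, 4], [3], [5], [6]].

So P = [[1, 2, 4], [3], [5], [6]], Q = [[1, 2, 4], [3], [5], [6]].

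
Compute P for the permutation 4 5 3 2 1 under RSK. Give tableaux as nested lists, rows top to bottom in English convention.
Insert 4: appended to row 1. P = [[4]].
Insert 5: appended to row 1. P = [[4, 5]].
Insert 3: 3 bumps 4 from row 1; 4 starts row 2. P = [[3, 5], [4]].
Insert 2: 2 bumps 3 from row 1; 3 bumps 4 from row 2; 4 starts row 3. P = [[2, 5], [3], [4]].
Insert 1: 1 bumps 2 from row 1; 2 bumps 3 from row 2; 3 bumps 4 from row 3; 4 starts row 4. P = [[1, 5], [2], [3], [4]].

So P = [[1, 5], [2], [3], [4]].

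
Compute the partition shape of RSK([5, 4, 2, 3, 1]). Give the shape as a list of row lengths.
Row-insert each entry into an empty tableau.

After inserting 5: P = [[5]].
After inserting 4: P = [[4], [5]].
After inserting 2: P = [[2], [4], [5]].
After inserting 3: P = [[2, 3], [4], [5]].
After inserting 1: P = [[1, 3], [2], [4], [5]].

The final insertion tableau P = [[1, 3], [2], [4], [5]] has shape [2, 1, 1, 1].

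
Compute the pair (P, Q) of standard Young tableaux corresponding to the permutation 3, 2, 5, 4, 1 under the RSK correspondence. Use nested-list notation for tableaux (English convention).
P = [[1, 4], [2, 5], [3]], Q = [[1, 3], [2, 4], [5]]

Insert each entry of the permutation into P by Schensted row insertion, recording in Q the position of each new cell.

Insert 3: appended to row 1. P = [[3]], Q = [[1]].
Insert 2: 2 bumps 3 from row 1; 3 starts row 2. P = [[2], [3]], Q = [[1], [2]].
Insert 5: appended to row 1. P = [[2, 5], [3]], Q = [[1, 3], [2]].
Insert 4: 4 bumps 5 from row 1; 5 appends to row 2. P = [[2, 4], [3, 5]], Q = [[1, 3], [2, 4]].
Insert 1: 1 bumps 2 from row 1; 2 bumps 3 from row 2; 3 starts row 3. P = [[1, 4], [2, 5], [3]], Q = [[1, 3], [2, 4], [5]].

So P = [[1, 4], [2, 5], [3]], Q = [[1, 3], [2, 4], [5]].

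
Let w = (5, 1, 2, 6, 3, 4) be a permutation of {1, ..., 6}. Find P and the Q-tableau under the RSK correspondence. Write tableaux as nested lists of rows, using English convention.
P = [[1, 2, 3, 4], [5, 6]], Q = [[1, 3, 4, 6], [2, 5]]

Insert each entry of the permutation into P by Schensted row insertion, recording in Q the position of each new cell.

After inserting 5: P = [[5]].
After inserting 1: P = [[1], [5]].
After inserting 2: P = [[1, 2], [5]].
After inserting 6: P = [[1, 2, 6], [5]].
After inserting 3: P = [[1, 2, 3], [5, 6]].
After inserting 4: P = [[1, 2, 3, 4], [5, 6]].

So P = [[1, 2, 3, 4], [5, 6]], Q = [[1, 3, 4, 6], [2, 5]].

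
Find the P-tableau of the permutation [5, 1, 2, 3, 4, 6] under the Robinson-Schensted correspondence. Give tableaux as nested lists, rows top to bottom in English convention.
Insert 5: appended to row 1. P = [[5]].
Insert 1: 1 bumps 5 from row 1; 5 starts row 2. P = [[1], [5]].
Insert 2: appended to row 1. P = [[1, 2], [5]].
Insert 3: appended to row 1. P = [[1, 2, 3], [5]].
Insert 4: appended to row 1. P = [[1, 2, 3, 4], [5]].
Insert 6: appended to row 1. P = [[1, 2, 3, 4, 6], [5]].

So P = [[1, 2, 3, 4, 6], [5]].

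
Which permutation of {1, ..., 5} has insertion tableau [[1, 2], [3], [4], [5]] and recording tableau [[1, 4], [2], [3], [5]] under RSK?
5 4 1 3 2

Reverse the RSK construction: for i from n down to 1, find the cell of Q containing i, remove the entry at that cell from P, and reverse-bump it up through P; the value ejected from row 1 is w(i).

Step i=5: Q has 5 at row 4, column 1; remove 5 from row 4 of P and reverse-bump: 5 enters row 3 and ejects 4; 4 enters row 2 and ejects 3; 3 enters row 1 and ejects 2. So w(5) = 2. P is now [[1, 3], [4], [5]].
Step i=4: Q has 4 at row 1, column 2; remove that cell from P, ejecting 3. So w(4) = 3. P is now [[1], [4], [5]].
Step i=3: Q has 3 at row 3, column 1; remove 5 from row 3 of P and reverse-bump: 5 enters row 2 and ejects 4; 4 enters row 1 and ejects 1. So w(3) = 1. P is now [[4], [5]].
Step i=2: Q has 2 at row 2, column 1; remove 5 from row 2 of P and reverse-bump: 5 enters row 1 and ejects 4. So w(2) = 4. P is now [[5]].
Step i=1: Q has 1 at row 1, column 1; remove that cell from P, ejecting 5. So w(1) = 5. P is now [].

So w = 5 4 1 3 2.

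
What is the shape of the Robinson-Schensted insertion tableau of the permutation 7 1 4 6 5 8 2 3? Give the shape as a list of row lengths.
[4, 2, 1, 1]

RSK row insertion gives P = [[1, 2, 3, 8], [4, 5], [6], [7]], which has shape [4, 2, 1, 1].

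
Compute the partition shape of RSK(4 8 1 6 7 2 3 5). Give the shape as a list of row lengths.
Row-insert each entry into an empty tableau.

After inserting 4: P = [[4]].
After inserting 8: P = [[4, 8]].
After inserting 1: P = [[1, 8], [4]].
After inserting 6: P = [[1, 6], [4, 8]].
After inserting 7: P = [[1, 6, 7], [4, 8]].
After inserting 2: P = [[1, 2, 7], [4, 6], [8]].
After inserting 3: P = [[1, 2, 3], [4, 6, 7], [8]].
After inserting 5: P = [[1, 2, 3, 5], [4, 6, 7], [8]].

The final insertion tableau P = [[1, 2, 3, 5], [4, 6, 7], [8]] has shape [4, 3, 1].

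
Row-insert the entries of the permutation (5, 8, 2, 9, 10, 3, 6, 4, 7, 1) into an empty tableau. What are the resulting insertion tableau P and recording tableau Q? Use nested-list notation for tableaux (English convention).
Insert each entry of the permutation into P by Schensted row insertion, recording in Q the position of each new cell.

Insert 5: appended to row 1. P = [[5]].
Insert 8: appended to row 1. P = [[5, 8]].
Insert 2: 2 bumps 5 from row 1; 5 starts row 2. P = [[2, 8], [5]].
Insert 9: appended to row 1. P = [[2, 8, 9], [5]].
Insert 10: appended to row 1. P = [[2, 8, 9, 10], [5]].
Insert 3: 3 bumps 8 from row 1; 8 appends to row 2. P = [[2, 3, 9, 10], [5, 8]].
Insert 6: 6 bumps 9 from row 1; 9 appends to row 2. P = [[2, 3, 6, 10], [5, 8, 9]].
Insert 4: 4 bumps 6 from row 1; 6 bumps 8 from row 2; 8 starts row 3. P = [[2, 3, 4, 10], [5, 6, 9], [8]].
Insert 7: 7 bumps 10 from row 1; 10 appends to row 2. P = [[2, 3, 4, 7], [5, 6, 9, 10], [8]].
Insert 1: 1 bumps 2 from row 1; 2 bumps 5 from row 2; 5 bumps 8 from row 3; 8 starts row 4. P = [[1, 3, 4, 7], [2, 6, 9, 10], [5], [8]].

So P = [[1, 3, 4, 7], [2, 6, 9, 10], [5], [8]], Q = [[1, 2, 4, 5], [3, 6, 7, 9], [8], [10]].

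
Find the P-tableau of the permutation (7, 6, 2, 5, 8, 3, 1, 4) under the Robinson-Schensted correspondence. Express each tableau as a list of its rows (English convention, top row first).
After inserting 7: P = [[7]].
After inserting 6: P = [[6], [7]].
After inserting 2: P = [[2], [6], [7]].
After inserting 5: P = [[2, 5], [6], [7]].
After inserting 8: P = [[2, 5, 8], [6], [7]].
After inserting 3: P = [[2, 3, 8], [5], [6], [7]].
After inserting 1: P = [[1, 3, 8], [2], [5], [6], [7]].
After inserting 4: P = [[1, 3, 4], [2, 8], [5], [6], [7]].

So P = [[1, 3, 4], [2, 8], [5], [6], [7]].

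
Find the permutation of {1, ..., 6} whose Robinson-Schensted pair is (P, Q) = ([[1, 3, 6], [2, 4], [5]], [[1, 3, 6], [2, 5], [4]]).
Reverse the RSK construction: for i from n down to 1, find the cell of Q containing i, remove the entry at that cell from P, and reverse-bump it up through P; the value ejected from row 1 is w(i).

Step i=6: Q has 6 at row 1, column 3; remove that cell from P, ejecting 6. So w(6) = 6. P is now [[1, 3], [2, 4], [5]].
Step i=5: Q has 5 at row 2, column 2; remove 4 from row 2 of P and reverse-bump: 4 enters row 1 and ejects 3. So w(5) = 3. P is now [[1, 4], [2], [5]].
Step i=4: Q has 4 at row 3, column 1; remove 5 from row 3 of P and reverse-bump: 5 enters row 2 and ejects 2; 2 enters row 1 and ejects 1. So w(4) = 1. P is now [[2, 4], [5]].
Step i=3: Q has 3 at row 1, column 2; remove that cell from P, ejecting 4. So w(3) = 4. P is now [[2], [5]].
Step i=2: Q has 2 at row 2, column 1; remove 5 from row 2 of P and reverse-bump: 5 enters row 1 and ejects 2. So w(2) = 2. P is now [[5]].
Step i=1: Q has 1 at row 1, column 1; remove that cell from P, ejecting 5. So w(1) = 5. P is now [].

So w = 5 2 4 1 3 6.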